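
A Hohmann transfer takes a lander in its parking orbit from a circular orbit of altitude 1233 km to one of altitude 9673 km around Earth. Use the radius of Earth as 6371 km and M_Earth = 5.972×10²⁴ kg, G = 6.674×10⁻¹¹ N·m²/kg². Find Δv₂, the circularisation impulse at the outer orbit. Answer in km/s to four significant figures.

Δv ≈ 0.9872 km/s

μ = GM = 6.674×10⁻¹¹ × 5.972×10²⁴ = 3.986×10¹⁴ m³/s².
r₁ = 6371 + 1233 = 7604.0 km = 7.6040×10⁶ m.
r₂ = 6371 + 9673 = 16044 km = 1.6044×10⁷ m.
Transfer ellipse a_t = (r₁ + r₂)/2 = 1.182×10⁷ m.
At r₁: circular v_c1 = √(μ/r₁) = 7240 m/s; transfer-perigee v_p = √[μ(2/r₁ − 1/a_t)] = 8433 m/s.
At r₂: circular v_c2 = √(μ/r₂) = 4984 m/s; transfer-apogee v_a = √[μ(2/r₂ − 1/a_t)] = 3997 m/s.
Δv₂ = v_c2 − v_a = 987.2 m/s.
= 0.9872 km/s.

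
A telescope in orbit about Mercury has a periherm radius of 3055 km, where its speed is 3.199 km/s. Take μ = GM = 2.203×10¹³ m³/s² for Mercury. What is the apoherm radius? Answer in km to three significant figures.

r_p = 3.055×10⁶ m.
Specific energy ε = v²/2 − μ/r = -2.094×10⁶ J/kg, so a = −μ/(2ε) = 5.259×10⁶ m.
The apsides satisfy r_p + r_a = 2a, so the apoherm radius is 2a − r_p = 7.464×10⁶ m = 7463.9 km.

apoherm radius ≈ 7460 km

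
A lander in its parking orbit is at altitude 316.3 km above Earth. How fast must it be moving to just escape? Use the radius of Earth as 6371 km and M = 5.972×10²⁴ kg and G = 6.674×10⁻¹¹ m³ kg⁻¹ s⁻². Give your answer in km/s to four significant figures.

μ = GM = 6.674×10⁻¹¹ × 5.972×10²⁴ = 3.986×10¹⁴ m³/s².
r = 6371 + 316.3 = 6687.3 km = 6.6873×10⁶ m.
Escape speed v_esc = √(2μ/r) = √(2 × 3.986×10¹⁴ / 6.687×10⁶) = √(1.192×10⁸) = 10920 m/s.
= 10.92 km/s.

v_esc ≈ 10.92 km/s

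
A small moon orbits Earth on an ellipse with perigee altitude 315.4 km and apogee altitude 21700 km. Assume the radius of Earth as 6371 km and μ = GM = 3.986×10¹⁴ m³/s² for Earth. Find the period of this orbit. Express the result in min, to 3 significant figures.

T ≈ 380 min

r_p = 6371 + 315.4 = 6686.4 km = 6.6864×10⁶ m.
r_a = 6371 + 21700 = 28071 km = 2.8071×10⁷ m.
Semi-major axis a = (r_p + r_a)/2 = (6686.4 + 28071)/2 = 17379 km = 1.738×10⁷ m.
By Kepler's third law T = 2π√(a³/μ) = 2π × 3.629×10³ = 2.280×10⁴ s.
= 380.0 min.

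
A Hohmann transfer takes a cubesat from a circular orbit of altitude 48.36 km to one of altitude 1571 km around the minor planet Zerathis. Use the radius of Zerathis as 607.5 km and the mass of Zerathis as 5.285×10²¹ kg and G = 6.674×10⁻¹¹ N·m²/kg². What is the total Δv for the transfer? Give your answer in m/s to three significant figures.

μ = GM = 6.674×10⁻¹¹ × 5.285×10²¹ = 3.527×10¹¹ m³/s².
r₁ = 607.5 + 48.36 = 655.86 km = 6.5586×10⁵ m.
r₂ = 607.5 + 1571 = 2178.5 km = 2.1785×10⁶ m.
Transfer ellipse a_t = (r₁ + r₂)/2 = 1.417×10⁶ m.
At r₁: circular v_c1 = √(μ/r₁) = 733.3 m/s; transfer-periapsis v_p = √[μ(2/r₁ − 1/a_t)] = 909.2 m/s.
Δv₁ = v_p − v_c1 = 175.9 m/s.
At r₂: circular v_c2 = √(μ/r₂) = 402.4 m/s; transfer-apoapsis v_a = √[μ(2/r₂ − 1/a_t)] = 273.7 m/s.
Δv₂ = v_c2 − v_a = 128.6 m/s.
Total Δv = Δv₁ + Δv₂ = 304.5 m/s.

Δv_total ≈ 305 m/s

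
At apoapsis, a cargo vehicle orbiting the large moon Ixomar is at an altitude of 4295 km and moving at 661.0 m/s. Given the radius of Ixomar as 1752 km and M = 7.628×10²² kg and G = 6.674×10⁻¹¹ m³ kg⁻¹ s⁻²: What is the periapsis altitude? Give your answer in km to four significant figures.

μ = GM = 6.674×10⁻¹¹ × 7.628×10²² = 5.091×10¹² m³/s².
r_a = 1752 + 4295 = 6047.0 km = 6.047×10⁶ m.
Specific energy ε = v²/2 − μ/r = -6.234×10⁵ J/kg, so a = −μ/(2ε) = 4.083×10⁶ m.
The apsides satisfy r_p + r_a = 2a, so the periapsis radius is 2a − r_a = 2.119×10⁶ m = 2119.0 km.
Periapsis altitude = 2119.0 − 1752 = 366.96 km.

periapsis altitude ≈ 367.0 km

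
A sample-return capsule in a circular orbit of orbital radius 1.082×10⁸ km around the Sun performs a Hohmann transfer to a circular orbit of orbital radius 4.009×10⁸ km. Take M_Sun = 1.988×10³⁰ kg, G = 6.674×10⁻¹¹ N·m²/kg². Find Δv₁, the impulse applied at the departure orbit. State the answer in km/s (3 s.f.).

μ = GM = 6.674×10⁻¹¹ × 1.988×10³⁰ = 1.327×10²⁰ m³/s².
r₁ = 1.082×10⁸ km = 1.082×10¹¹ m.
r₂ = 4.009×10⁸ km = 4.009×10¹¹ m.
Transfer ellipse a_t = (r₁ + r₂)/2 = 2.546×10¹¹ m.
At r₁: circular v_c1 = √(μ/r₁) = 35020 m/s; transfer-perihelion v_p = √[μ(2/r₁ − 1/a_t)] = 43950 m/s.
Δv₁ = v_p − v_c1 = 8928 m/s.
= 8.928 km/s.

Δv ≈ 8.93 km/s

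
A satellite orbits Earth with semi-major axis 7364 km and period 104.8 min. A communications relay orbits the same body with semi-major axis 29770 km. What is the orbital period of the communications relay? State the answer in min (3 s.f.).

T₂ ≈ 852 min

Kepler's third law: T² ∝ a³, so T₂ = T₁ (a₂/a₁)^(3/2).
a₂/a₁ = 4.043, (a₂/a₁)^(3/2) = 8.128.
T₂ = 104.8 × 8.128 = 851.8 min.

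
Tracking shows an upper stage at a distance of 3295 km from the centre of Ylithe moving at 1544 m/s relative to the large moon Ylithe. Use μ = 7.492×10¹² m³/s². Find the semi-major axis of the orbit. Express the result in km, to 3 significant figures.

r = 3.295×10⁶ m.
Vis-viva rearranged: 1/a = 2/r − v²/μ = 6.070×10⁻⁷ − 3.182×10⁻⁷ = 2.888×10⁻⁷ m⁻¹.
a = 3.463×10⁶ m = 3462.8 km.

a ≈ 3460 km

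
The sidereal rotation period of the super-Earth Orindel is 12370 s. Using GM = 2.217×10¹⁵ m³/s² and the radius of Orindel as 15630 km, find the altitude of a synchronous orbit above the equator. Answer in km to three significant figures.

h_sync ≈ 4850 km

A synchronous orbit has period T, so by Kepler's third law a = (μT²/4π²)^(1/3).
μT²/4π² = 2.217×10¹⁵ × (1.237×10⁴)² / 39.48 = 8.593×10²¹ m³.
a = 2.048×10⁷ m = 20482 km.
Altitude h = a − R = 20482 − 15630 = 4852.4 km.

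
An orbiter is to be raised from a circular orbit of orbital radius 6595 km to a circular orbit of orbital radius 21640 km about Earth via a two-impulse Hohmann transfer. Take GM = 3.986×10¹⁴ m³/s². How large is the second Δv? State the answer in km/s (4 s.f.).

r₁ = 6595 km = 6.595×10⁶ m.
r₂ = 21640 km = 2.164×10⁷ m.
Transfer ellipse a_t = (r₁ + r₂)/2 = 1.412×10⁷ m.
At r₁: circular v_c1 = √(μ/r₁) = 7774 m/s; transfer-perigee v_p = √[μ(2/r₁ − 1/a_t)] = 9625 m/s.
At r₂: circular v_c2 = √(μ/r₂) = 4292 m/s; transfer-apogee v_a = √[μ(2/r₂ − 1/a_t)] = 2933 m/s.
Δv₂ = v_c2 − v_a = 1358 m/s.
= 1.358 km/s.

Δv ≈ 1.358 km/s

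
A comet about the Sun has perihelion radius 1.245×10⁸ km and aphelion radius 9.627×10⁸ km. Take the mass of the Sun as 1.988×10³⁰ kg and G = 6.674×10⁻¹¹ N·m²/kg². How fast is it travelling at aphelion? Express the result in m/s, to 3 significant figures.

v ≈ 5620 m/s

μ = GM = 6.674×10⁻¹¹ × 1.988×10³⁰ = 1.327×10²⁰ m³/s².
Semi-major axis a = (r_p + r_a)/2 = 5.4360×10⁸ km = 5.436×10¹¹ m.
Vis-viva: v² = μ(2/r − 1/a) = 1.327×10²⁰ × (2.077×10⁻¹² − 1.840×10⁻¹²) = 3.156×10⁷ m²/s².
v = 5618 m/s.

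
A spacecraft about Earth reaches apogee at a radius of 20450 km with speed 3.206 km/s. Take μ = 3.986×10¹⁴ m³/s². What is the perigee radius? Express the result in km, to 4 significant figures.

perigee radius ≈ 7323 km

r_a = 2.045×10⁷ m.
Specific energy ε = v²/2 − μ/r = -1.435×10⁷ J/kg, so a = −μ/(2ε) = 1.389×10⁷ m.
The apsides satisfy r_p + r_a = 2a, so the perigee radius is 2a − r_a = 7.323×10⁶ m = 7322.7 km.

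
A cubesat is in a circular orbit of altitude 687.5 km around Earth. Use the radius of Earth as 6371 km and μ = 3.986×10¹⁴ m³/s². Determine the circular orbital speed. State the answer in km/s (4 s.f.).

r = 6371 + 687.5 = 7058.5 km = 7.0585×10⁶ m.
For a circular orbit v = √(μ/r) = √(3.986×10¹⁴ / 7.058×10⁶) = √(5.647×10⁷) = 7515 m/s.
That is 7.515 km/s.

v ≈ 7.515 km/s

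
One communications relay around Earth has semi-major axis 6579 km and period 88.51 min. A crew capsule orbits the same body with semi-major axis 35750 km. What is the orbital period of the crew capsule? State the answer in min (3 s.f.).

T₂ ≈ 1120 min

Kepler's third law: T² ∝ a³, so T₂ = T₁ (a₂/a₁)^(3/2).
a₂/a₁ = 5.434, (a₂/a₁)^(3/2) = 12.67.
T₂ = 88.51 × 12.67 = 1121 min.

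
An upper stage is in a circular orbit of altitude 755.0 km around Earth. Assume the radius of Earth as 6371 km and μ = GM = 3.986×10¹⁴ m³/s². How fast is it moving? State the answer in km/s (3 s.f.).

v ≈ 7.48 km/s

r = 6371 + 755.0 = 7126.0 km = 7.1260×10⁶ m.
For a circular orbit v = √(μ/r) = √(3.986×10¹⁴ / 7.126×10⁶) = √(5.594×10⁷) = 7479 m/s.
That is 7.479 km/s.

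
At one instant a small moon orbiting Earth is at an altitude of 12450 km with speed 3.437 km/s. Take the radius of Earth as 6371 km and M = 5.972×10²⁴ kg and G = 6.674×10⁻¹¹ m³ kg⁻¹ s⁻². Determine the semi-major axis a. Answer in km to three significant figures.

a ≈ 13100 km

μ = GM = 6.674×10⁻¹¹ × 5.972×10²⁴ = 3.986×10¹⁴ m³/s².
r = 6371 + 12450 = 18821 km = 1.882×10⁷ m.
Specific orbital energy ε = v²/2 − μ/r = (3437)²/2 − 3.986×10¹⁴/1.882×10⁷ = -1.527×10⁷ J/kg.
Since ε = −μ/(2a), a = −μ/(2ε) = 1.305×10⁷ m = 13050 km.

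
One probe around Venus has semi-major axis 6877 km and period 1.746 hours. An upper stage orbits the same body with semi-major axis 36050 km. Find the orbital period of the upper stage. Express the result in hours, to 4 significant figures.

T₂ ≈ 20.96 hours

Kepler's third law: T² ∝ a³, so T₂ = T₁ (a₂/a₁)^(3/2).
a₂/a₁ = 5.242, (a₂/a₁)^(3/2) = 12.00.
T₂ = 1.746 × 12.00 = 20.96 hours.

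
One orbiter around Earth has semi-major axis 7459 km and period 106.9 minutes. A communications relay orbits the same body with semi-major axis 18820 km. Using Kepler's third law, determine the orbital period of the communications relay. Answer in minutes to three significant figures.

T₂ ≈ 428 minutes

Kepler's third law: T² ∝ a³, so T₂ = T₁ (a₂/a₁)^(3/2).
a₂/a₁ = 2.523, (a₂/a₁)^(3/2) = 4.008.
T₂ = 106.9 × 4.008 = 428.4 minutes.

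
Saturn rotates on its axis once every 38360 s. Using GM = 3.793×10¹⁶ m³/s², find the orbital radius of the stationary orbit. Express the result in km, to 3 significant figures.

A synchronous orbit has period T, so by Kepler's third law a = (μT²/4π²)^(1/3).
μT²/4π² = 3.793×10¹⁶ × (3.836×10⁴)² / 39.48 = 1.414×10²⁴ m³.
a = 1.122×10⁸ m = 1.1223×10⁵ km.

r_sync ≈ 1.12×10⁵ km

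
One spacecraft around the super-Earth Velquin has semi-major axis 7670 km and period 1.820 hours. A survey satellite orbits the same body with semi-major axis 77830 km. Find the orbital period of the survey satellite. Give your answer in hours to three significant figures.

T₂ ≈ 58.8 hours

Kepler's third law: T² ∝ a³, so T₂ = T₁ (a₂/a₁)^(3/2).
a₂/a₁ = 10.15, (a₂/a₁)^(3/2) = 32.32.
T₂ = 1.820 × 32.32 = 58.83 hours.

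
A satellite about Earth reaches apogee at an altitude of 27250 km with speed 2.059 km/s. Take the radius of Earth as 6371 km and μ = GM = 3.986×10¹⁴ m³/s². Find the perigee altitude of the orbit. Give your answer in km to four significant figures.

perigee altitude ≈ 949.1 km

r_a = 6371 + 27250 = 33621 km = 3.362×10⁷ m.
Specific energy ε = v²/2 − μ/r = -9.736×10⁶ J/kg, so a = −μ/(2ε) = 2.047×10⁷ m.
The apsides satisfy r_p + r_a = 2a, so the perigee radius is 2a − r_a = 7.320×10⁶ m = 7320.1 km.
Perigee altitude = 7320.1 − 6371 = 949.07 km.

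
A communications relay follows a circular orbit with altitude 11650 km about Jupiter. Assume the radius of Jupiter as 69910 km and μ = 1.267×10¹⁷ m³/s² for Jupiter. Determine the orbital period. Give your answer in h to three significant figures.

T ≈ 3.61 h

r = 69910 + 11650 = 81560 km = 8.1560×10⁷ m.
Kepler's third law: T = 2π√(r³/μ) = 2π√((8.156×10⁷)³ / 1.267×10¹⁷).
r³/μ = 4.282×10⁶ s², so T = 2π × 2.069×10³ = 1.300×10⁴ s.
Converting: 1.300×10⁴ s ÷ 3600 = 3.612 h.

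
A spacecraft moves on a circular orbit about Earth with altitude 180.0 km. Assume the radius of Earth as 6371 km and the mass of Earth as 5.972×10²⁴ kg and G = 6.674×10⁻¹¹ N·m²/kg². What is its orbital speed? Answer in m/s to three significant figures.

μ = GM = 6.674×10⁻¹¹ × 5.972×10²⁴ = 3.986×10¹⁴ m³/s².
r = 6371 + 180.0 = 6551.0 km = 6.5510×10⁶ m.
For a circular orbit v = √(μ/r) = √(3.986×10¹⁴ / 6.551×10⁶) = √(6.084×10⁷) = 7800 m/s.

v ≈ 7800 m/s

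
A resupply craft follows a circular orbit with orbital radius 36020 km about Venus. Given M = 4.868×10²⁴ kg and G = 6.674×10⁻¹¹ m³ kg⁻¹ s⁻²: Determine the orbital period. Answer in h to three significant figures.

T ≈ 20.9 h

μ = GM = 6.674×10⁻¹¹ × 4.868×10²⁴ = 3.249×10¹⁴ m³/s².
r = 36020 km = 3.602×10⁷ m.
Kepler's third law: T = 2π√(r³/μ) = 2π√((3.602×10⁷)³ / 3.249×10¹⁴).
r³/μ = 1.438×10⁸ s², so T = 2π × 1.199×10⁴ = 7.536×10⁴ s.
Converting: 7.536×10⁴ s ÷ 3600 = 20.93 h.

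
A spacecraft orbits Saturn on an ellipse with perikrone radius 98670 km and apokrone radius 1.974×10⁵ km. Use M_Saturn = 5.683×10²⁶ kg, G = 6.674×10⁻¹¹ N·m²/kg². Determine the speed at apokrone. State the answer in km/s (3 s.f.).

μ = GM = 6.674×10⁻¹¹ × 5.683×10²⁶ = 3.793×10¹⁶ m³/s².
Semi-major axis a = (r_p + r_a)/2 = 1.4804×10⁵ km = 1.480×10⁸ m.
Vis-viva: v² = μ(2/r − 1/a) = 3.793×10¹⁶ × (1.013×10⁻⁸ − 6.755×10⁻⁹) = 1.281×10⁸ m²/s².
v = 11320 m/s = 11.32 km/s.

v ≈ 11.3 km/s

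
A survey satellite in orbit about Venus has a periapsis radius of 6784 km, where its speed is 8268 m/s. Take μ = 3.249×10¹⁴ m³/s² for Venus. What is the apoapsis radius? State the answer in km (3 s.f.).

r_p = 6.784×10⁶ m.
Specific energy ε = v²/2 − μ/r = -1.371×10⁷ J/kg, so a = −μ/(2ε) = 1.185×10⁷ m.
The apsides satisfy r_p + r_a = 2a, so the apoapsis radius is 2a − r_p = 1.691×10⁷ m = 16910 km.

apoapsis radius ≈ 16900 km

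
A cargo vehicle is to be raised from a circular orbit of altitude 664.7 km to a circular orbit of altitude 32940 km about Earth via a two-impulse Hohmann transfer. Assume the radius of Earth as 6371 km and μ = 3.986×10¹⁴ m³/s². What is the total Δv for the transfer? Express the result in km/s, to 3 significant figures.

Δv_total ≈ 3.71 km/s

r₁ = 6371 + 664.7 = 7035.7 km = 7.0357×10⁶ m.
r₂ = 6371 + 32940 = 39311 km = 3.9311×10⁷ m.
Transfer ellipse a_t = (r₁ + r₂)/2 = 2.317×10⁷ m.
At r₁: circular v_c1 = √(μ/r₁) = 7527 m/s; transfer-perigee v_p = √[μ(2/r₁ − 1/a_t)] = 9803 m/s.
Δv₁ = v_p − v_c1 = 2277 m/s.
At r₂: circular v_c2 = √(μ/r₂) = 3184 m/s; transfer-apogee v_a = √[μ(2/r₂ − 1/a_t)] = 1755 m/s.
Δv₂ = v_c2 − v_a = 1430 m/s.
Total Δv = Δv₁ + Δv₂ = 3706 m/s = 3.706 km/s.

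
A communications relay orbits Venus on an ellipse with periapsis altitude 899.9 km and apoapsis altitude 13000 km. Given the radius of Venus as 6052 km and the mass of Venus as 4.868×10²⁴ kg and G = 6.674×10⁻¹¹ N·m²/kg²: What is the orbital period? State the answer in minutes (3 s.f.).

μ = GM = 6.674×10⁻¹¹ × 4.868×10²⁴ = 3.249×10¹⁴ m³/s².
r_p = 6052 + 899.9 = 6951.9 km = 6.9519×10⁶ m.
r_a = 6052 + 13000 = 19052 km = 1.9052×10⁷ m.
Semi-major axis a = (r_p + r_a)/2 = (6951.9 + 19052)/2 = 13002 km = 1.300×10⁷ m.
By Kepler's third law T = 2π√(a³/μ) = 2π × 2.601×10³ = 1.634×10⁴ s.
= 272.4 minutes.

T ≈ 272 minutes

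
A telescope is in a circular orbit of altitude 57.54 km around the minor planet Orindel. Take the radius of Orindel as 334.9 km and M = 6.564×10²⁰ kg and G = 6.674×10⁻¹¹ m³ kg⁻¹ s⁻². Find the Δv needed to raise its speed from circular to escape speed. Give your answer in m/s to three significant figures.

Δv ≈ 138 m/s

μ = GM = 6.674×10⁻¹¹ × 6.564×10²⁰ = 4.381×10¹⁰ m³/s².
r = 334.9 + 57.54 = 392.44 km = 3.9244×10⁵ m.
Circular speed v_c = √(μ/r) = 334.1 m/s.
Escape speed v_esc = √(2μ/r) = √2 × v_c = 472.5 m/s.
Δv = v_esc − v_c = 138.4 m/s.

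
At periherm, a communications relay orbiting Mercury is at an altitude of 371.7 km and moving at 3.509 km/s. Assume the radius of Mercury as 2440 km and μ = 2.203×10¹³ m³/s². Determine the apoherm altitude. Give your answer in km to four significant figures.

r_p = 2440 + 371.7 = 2811.7 km = 2.812×10⁶ m.
Specific energy ε = v²/2 − μ/r = -1.679×10⁶ J/kg, so a = −μ/(2ε) = 6.562×10⁶ m.
The apsides satisfy r_p + r_a = 2a, so the apoherm radius is 2a − r_p = 1.031×10⁷ m = 10313 km.
Apoherm altitude = 10313 − 2440 = 7872.5 km.

apoherm altitude ≈ 7873 km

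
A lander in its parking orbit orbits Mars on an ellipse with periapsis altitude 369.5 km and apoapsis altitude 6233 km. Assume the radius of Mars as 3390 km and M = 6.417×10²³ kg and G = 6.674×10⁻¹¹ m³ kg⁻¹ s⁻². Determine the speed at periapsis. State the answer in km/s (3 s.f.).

μ = GM = 6.674×10⁻¹¹ × 6.417×10²³ = 4.283×10¹³ m³/s².
r_p = 3390 + 369.5 = 3759.5 km = 3.7595×10⁶ m.
r_a = 3390 + 6233 = 9623.0 km = 9.6230×10⁶ m.
Semi-major axis a = (r_p + r_a)/2 = 6691.2 km = 6.691×10⁶ m.
Vis-viva: v² = μ(2/r − 1/a) = 4.283×10¹³ × (5.320×10⁻⁷ − 1.494×10⁻⁷) = 1.638×10⁷ m²/s².
v = 4048 m/s = 4.048 km/s.

v ≈ 4.05 km/s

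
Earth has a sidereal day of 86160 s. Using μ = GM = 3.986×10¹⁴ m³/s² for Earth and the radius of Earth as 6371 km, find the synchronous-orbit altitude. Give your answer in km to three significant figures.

h_sync ≈ 35800 km

A synchronous orbit has period T, so by Kepler's third law a = (μT²/4π²)^(1/3).
μT²/4π² = 3.986×10¹⁴ × (8.616×10⁴)² / 39.48 = 7.495×10²² m³.
a = 4.216×10⁷ m = 42163 km.
Altitude h = a − R = 42163 − 6371 = 35792 km.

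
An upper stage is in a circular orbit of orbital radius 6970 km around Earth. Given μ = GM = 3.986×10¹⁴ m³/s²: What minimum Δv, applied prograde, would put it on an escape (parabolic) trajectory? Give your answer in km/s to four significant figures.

r = 6970 km = 6.970×10⁶ m.
Circular speed v_c = √(μ/r) = 7562 m/s.
Escape speed v_esc = √(2μ/r) = √2 × v_c = 10690 m/s.
Δv = v_esc − v_c = 3132 m/s = 3.132 km/s.

Δv ≈ 3.132 km/s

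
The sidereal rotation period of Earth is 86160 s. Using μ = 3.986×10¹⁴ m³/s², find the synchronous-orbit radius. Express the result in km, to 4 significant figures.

r_sync ≈ 42160 km

A synchronous orbit has period T, so by Kepler's third law a = (μT²/4π²)^(1/3).
μT²/4π² = 3.986×10¹⁴ × (8.616×10⁴)² / 39.48 = 7.495×10²² m³.
a = 4.216×10⁷ m = 42163 km.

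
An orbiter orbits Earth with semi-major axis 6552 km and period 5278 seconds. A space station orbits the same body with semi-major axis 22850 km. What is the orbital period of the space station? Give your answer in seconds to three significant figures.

T₂ ≈ 34400 seconds

Kepler's third law: T² ∝ a³, so T₂ = T₁ (a₂/a₁)^(3/2).
a₂/a₁ = 3.487, (a₂/a₁)^(3/2) = 6.513.
T₂ = 5278 × 6.513 = 34370 seconds.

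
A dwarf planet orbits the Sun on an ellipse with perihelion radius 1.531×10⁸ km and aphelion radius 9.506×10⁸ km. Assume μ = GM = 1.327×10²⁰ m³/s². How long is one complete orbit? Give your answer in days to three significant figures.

Semi-major axis a = (r_p + r_a)/2 = (1.5310×10⁸ + 9.5060×10⁸)/2 = 5.5185×10⁸ km = 5.518×10¹¹ m.
By Kepler's third law T = 2π√(a³/μ) = 2π × 3.559×10⁷ = 2.236×10⁸ s.
= 2588 days.

T ≈ 2590 days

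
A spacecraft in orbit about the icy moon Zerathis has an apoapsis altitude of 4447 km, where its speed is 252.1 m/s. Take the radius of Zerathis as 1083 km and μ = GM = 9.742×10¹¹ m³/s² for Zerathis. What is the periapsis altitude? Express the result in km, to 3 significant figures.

periapsis altitude ≈ 134 km

r_a = 1083 + 4447 = 5530.0 km = 5.530×10⁶ m.
Specific energy ε = v²/2 − μ/r = -1.444×10⁵ J/kg, so a = −μ/(2ε) = 3.374×10⁶ m.
The apsides satisfy r_p + r_a = 2a, so the periapsis radius is 2a − r_a = 1.217×10⁶ m = 1217.0 km.
Periapsis altitude = 1217.0 − 1083 = 134.04 km.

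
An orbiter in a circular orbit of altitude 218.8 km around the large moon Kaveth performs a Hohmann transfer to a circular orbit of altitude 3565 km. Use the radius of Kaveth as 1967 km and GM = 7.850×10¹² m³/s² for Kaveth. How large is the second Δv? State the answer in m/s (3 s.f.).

Δv ≈ 295 m/s

r₁ = 1967 + 218.8 = 2185.8 km = 2.1858×10⁶ m.
r₂ = 1967 + 3565 = 5532.0 km = 5.5320×10⁶ m.
Transfer ellipse a_t = (r₁ + r₂)/2 = 3.859×10⁶ m.
At r₁: circular v_c1 = √(μ/r₁) = 1895 m/s; transfer-periapsis v_p = √[μ(2/r₁ − 1/a_t)] = 2269 m/s.
At r₂: circular v_c2 = √(μ/r₂) = 1191 m/s; transfer-apoapsis v_a = √[μ(2/r₂ − 1/a_t)] = 896.5 m/s.
Δv₂ = v_c2 − v_a = 294.7 m/s.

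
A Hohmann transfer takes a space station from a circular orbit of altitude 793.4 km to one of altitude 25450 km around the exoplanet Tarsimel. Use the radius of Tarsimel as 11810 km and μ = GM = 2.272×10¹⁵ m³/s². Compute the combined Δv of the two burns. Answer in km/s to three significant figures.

Δv_total ≈ 5.24 km/s

r₁ = 11810 + 793.4 = 12603 km = 1.2603×10⁷ m.
r₂ = 11810 + 25450 = 37260 km = 3.7260×10⁷ m.
Transfer ellipse a_t = (r₁ + r₂)/2 = 2.493×10⁷ m.
At r₁: circular v_c1 = √(μ/r₁) = 13430 m/s; transfer-periapsis v_p = √[μ(2/r₁ − 1/a_t)] = 16410 m/s.
Δv₁ = v_p − v_c1 = 2987 m/s.
At r₂: circular v_c2 = √(μ/r₂) = 7809 m/s; transfer-apoapsis v_a = √[μ(2/r₂ − 1/a_t)] = 5552 m/s.
Δv₂ = v_c2 − v_a = 2257 m/s.
Total Δv = Δv₁ + Δv₂ = 5244 m/s = 5.244 km/s.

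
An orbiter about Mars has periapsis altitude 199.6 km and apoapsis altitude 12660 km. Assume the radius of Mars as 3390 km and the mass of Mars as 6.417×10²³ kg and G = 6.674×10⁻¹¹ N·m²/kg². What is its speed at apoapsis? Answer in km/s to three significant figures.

v ≈ 0.988 km/s

μ = GM = 6.674×10⁻¹¹ × 6.417×10²³ = 4.283×10¹³ m³/s².
r_p = 3390 + 199.6 = 3589.6 km = 3.5896×10⁶ m.
r_a = 3390 + 12660 = 16050 km = 1.6050×10⁷ m.
Semi-major axis a = (r_p + r_a)/2 = 9819.8 km = 9.820×10⁶ m.
Vis-viva: v² = μ(2/r − 1/a) = 4.283×10¹³ × (1.246×10⁻⁷ − 1.018×10⁻⁷) = 9.754×10⁵ m²/s².
v = 987.6 m/s = 0.9876 km/s.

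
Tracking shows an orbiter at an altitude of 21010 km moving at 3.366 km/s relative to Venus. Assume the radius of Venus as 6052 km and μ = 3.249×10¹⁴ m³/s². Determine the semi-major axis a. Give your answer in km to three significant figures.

r = 6052 + 21010 = 27062 km = 2.706×10⁷ m.
Vis-viva rearranged: 1/a = 2/r − v²/μ = 7.390×10⁻⁸ − 3.487×10⁻⁸ = 3.903×10⁻⁸ m⁻¹.
a = 2.562×10⁷ m = 25620 km.

a ≈ 25600 km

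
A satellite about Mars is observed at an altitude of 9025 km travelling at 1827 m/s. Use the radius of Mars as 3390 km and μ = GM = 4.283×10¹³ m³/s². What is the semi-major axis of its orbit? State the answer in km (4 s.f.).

r = 3390 + 9025 = 12415 km = 1.242×10⁷ m.
Vis-viva rearranged: 1/a = 2/r − v²/μ = 1.611×10⁻⁷ − 7.793×10⁻⁸ = 8.316×10⁻⁸ m⁻¹.
a = 1.202×10⁷ m = 12025 km.

a ≈ 12020 km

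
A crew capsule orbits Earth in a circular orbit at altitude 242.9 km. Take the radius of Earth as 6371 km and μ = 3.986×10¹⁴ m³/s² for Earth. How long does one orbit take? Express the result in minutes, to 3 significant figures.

r = 6371 + 242.9 = 6613.9 km = 6.6139×10⁶ m.
Kepler's third law: T = 2π√(r³/μ) = 2π√((6.614×10⁶)³ / 3.986×10¹⁴).
r³/μ = 7.258×10⁵ s², so T = 2π × 8.520×10² = 5.353×10³ s.
Converting: 5.353×10³ s ÷ 60.00 = 89.22 minutes.

T ≈ 89.2 minutes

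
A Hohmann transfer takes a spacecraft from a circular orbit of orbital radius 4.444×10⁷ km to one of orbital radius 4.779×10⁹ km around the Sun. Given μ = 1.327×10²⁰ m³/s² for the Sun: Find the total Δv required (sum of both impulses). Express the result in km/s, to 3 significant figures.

r₁ = 4.444×10⁷ km = 4.444×10¹⁰ m.
r₂ = 4.779×10⁹ km = 4.779×10¹² m.
Transfer ellipse a_t = (r₁ + r₂)/2 = 2.412×10¹² m.
At r₁: circular v_c1 = √(μ/r₁) = 54640 m/s; transfer-perihelion v_p = √[μ(2/r₁ − 1/a_t)] = 76920 m/s.
Δv₁ = v_p − v_c1 = 22280 m/s.
At r₂: circular v_c2 = √(μ/r₂) = 5269 m/s; transfer-aphelion v_a = √[μ(2/r₂ − 1/a_t)] = 715.3 m/s.
Δv₂ = v_c2 − v_a = 4554 m/s.
Total Δv = Δv₁ + Δv₂ = 26830 m/s = 26.83 km/s.

Δv_total ≈ 26.8 km/s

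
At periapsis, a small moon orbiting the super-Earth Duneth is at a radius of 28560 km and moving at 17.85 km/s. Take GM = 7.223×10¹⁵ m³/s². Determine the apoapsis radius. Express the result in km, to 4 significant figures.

apoapsis radius ≈ 48610 km

r_p = 2.856×10⁷ m.
Specific energy ε = v²/2 − μ/r = -9.359×10⁷ J/kg, so a = −μ/(2ε) = 3.859×10⁷ m.
The apsides satisfy r_p + r_a = 2a, so the apoapsis radius is 2a − r_p = 4.861×10⁷ m = 48613 km.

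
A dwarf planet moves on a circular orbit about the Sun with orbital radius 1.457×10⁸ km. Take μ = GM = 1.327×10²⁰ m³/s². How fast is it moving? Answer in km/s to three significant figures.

v ≈ 30.2 km/s

r = 1.457×10⁸ km = 1.457×10¹¹ m.
For a circular orbit v = √(μ/r) = √(1.327×10²⁰ / 1.457×10¹¹) = √(9.108×10⁸) = 30180 m/s.
That is 30.18 km/s.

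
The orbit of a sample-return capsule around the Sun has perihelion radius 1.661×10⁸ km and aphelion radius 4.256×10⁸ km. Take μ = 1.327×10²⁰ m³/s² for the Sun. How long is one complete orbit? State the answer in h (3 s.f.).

T ≈ 24400 h

Semi-major axis a = (r_p + r_a)/2 = (1.6610×10⁸ + 4.2560×10⁸)/2 = 2.9585×10⁸ km = 2.958×10¹¹ m.
By Kepler's third law T = 2π√(a³/μ) = 2π × 1.397×10⁷ = 8.777×10⁷ s.
= 24380 h.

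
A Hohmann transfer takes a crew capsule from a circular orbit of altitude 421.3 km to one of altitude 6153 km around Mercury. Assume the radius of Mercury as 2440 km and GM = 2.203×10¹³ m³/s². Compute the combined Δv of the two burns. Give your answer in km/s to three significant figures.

Δv_total ≈ 1.09 km/s

r₁ = 2440 + 421.3 = 2861.3 km = 2.8613×10⁶ m.
r₂ = 2440 + 6153 = 8593.0 km = 8.5930×10⁶ m.
Transfer ellipse a_t = (r₁ + r₂)/2 = 5.727×10⁶ m.
At r₁: circular v_c1 = √(μ/r₁) = 2775 m/s; transfer-periherm v_p = √[μ(2/r₁ − 1/a_t)] = 3399 m/s.
Δv₁ = v_p − v_c1 = 624.1 m/s.
At r₂: circular v_c2 = √(μ/r₂) = 1601 m/s; transfer-apoherm v_a = √[μ(2/r₂ − 1/a_t)] = 1132 m/s.
Δv₂ = v_c2 − v_a = 469.4 m/s.
Total Δv = Δv₁ + Δv₂ = 1093 m/s = 1.093 km/s.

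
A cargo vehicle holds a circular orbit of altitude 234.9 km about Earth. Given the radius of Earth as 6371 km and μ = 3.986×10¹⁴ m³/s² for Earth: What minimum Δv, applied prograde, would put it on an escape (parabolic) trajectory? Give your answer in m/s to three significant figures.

r = 6371 + 234.9 = 6605.9 km = 6.6059×10⁶ m.
Circular speed v_c = √(μ/r) = 7768 m/s.
Escape speed v_esc = √(2μ/r) = √2 × v_c = 10990 m/s.
Δv = v_esc − v_c = 3218 m/s.

Δv ≈ 3220 m/s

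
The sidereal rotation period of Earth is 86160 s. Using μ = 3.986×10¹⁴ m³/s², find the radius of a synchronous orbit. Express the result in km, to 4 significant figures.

A synchronous orbit has period T, so by Kepler's third law a = (μT²/4π²)^(1/3).
μT²/4π² = 3.986×10¹⁴ × (8.616×10⁴)² / 39.48 = 7.495×10²² m³.
a = 4.216×10⁷ m = 42163 km.

r_sync ≈ 42160 km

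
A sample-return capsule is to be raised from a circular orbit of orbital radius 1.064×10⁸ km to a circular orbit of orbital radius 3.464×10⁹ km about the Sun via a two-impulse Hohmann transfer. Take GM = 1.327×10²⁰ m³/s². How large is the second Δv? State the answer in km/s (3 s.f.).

Δv ≈ 4.68 km/s

r₁ = 1.064×10⁸ km = 1.064×10¹¹ m.
r₂ = 3.464×10⁹ km = 3.464×10¹² m.
Transfer ellipse a_t = (r₁ + r₂)/2 = 1.785×10¹² m.
At r₁: circular v_c1 = √(μ/r₁) = 35320 m/s; transfer-perihelion v_p = √[μ(2/r₁ − 1/a_t)] = 49190 m/s.
At r₂: circular v_c2 = √(μ/r₂) = 6189 m/s; transfer-aphelion v_a = √[μ(2/r₂ − 1/a_t)] = 1511 m/s.
Δv₂ = v_c2 − v_a = 4678 m/s.
= 4.678 km/s.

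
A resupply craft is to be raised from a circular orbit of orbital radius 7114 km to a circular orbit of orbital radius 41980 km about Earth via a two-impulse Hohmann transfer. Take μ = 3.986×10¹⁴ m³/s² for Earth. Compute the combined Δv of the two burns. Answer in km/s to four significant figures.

r₁ = 7114 km = 7.114×10⁶ m.
r₂ = 41980 km = 4.198×10⁷ m.
Transfer ellipse a_t = (r₁ + r₂)/2 = 2.455×10⁷ m.
At r₁: circular v_c1 = √(μ/r₁) = 7485 m/s; transfer-perigee v_p = √[μ(2/r₁ − 1/a_t)] = 9789 m/s.
Δv₁ = v_p − v_c1 = 2304 m/s.
At r₂: circular v_c2 = √(μ/r₂) = 3081 m/s; transfer-apogee v_a = √[μ(2/r₂ − 1/a_t)] = 1659 m/s.
Δv₂ = v_c2 − v_a = 1423 m/s.
Total Δv = Δv₁ + Δv₂ = 3726 m/s = 3.726 km/s.

Δv_total ≈ 3.726 km/s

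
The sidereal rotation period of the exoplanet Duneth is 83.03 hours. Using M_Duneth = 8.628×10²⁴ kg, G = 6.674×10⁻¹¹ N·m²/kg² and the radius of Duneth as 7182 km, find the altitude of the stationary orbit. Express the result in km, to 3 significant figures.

h_sync ≈ 1.02×10⁵ km

μ = GM = 6.674×10⁻¹¹ × 8.628×10²⁴ = 5.758×10¹⁴ m³/s².
T = 83.03 hours = 2.989×10⁵ s.
A synchronous orbit has period T, so by Kepler's third law a = (μT²/4π²)^(1/3).
μT²/4π² = 5.758×10¹⁴ × (2.989×10⁵)² / 39.48 = 1.303×10²⁴ m³.
a = 1.092×10⁸ m = 1.0923×10⁵ km.
Altitude h = a − R = 1.0923×10⁵ − 7182 = 1.0205×10⁵ km.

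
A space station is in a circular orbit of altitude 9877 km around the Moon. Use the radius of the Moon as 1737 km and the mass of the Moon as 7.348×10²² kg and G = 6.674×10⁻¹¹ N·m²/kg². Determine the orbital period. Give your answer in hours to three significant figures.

μ = GM = 6.674×10⁻¹¹ × 7.348×10²² = 4.904×10¹² m³/s².
r = 1737 + 9877 = 11614 km = 1.1614×10⁷ m.
Kepler's third law: T = 2π√(r³/μ) = 2π√((1.161×10⁷)³ / 4.904×10¹²).
r³/μ = 3.194×10⁸ s², so T = 2π × 1.787×10⁴ = 1.123×10⁵ s.
Converting: 1.123×10⁵ s ÷ 3600 = 31.19 hours.

T ≈ 31.2 hours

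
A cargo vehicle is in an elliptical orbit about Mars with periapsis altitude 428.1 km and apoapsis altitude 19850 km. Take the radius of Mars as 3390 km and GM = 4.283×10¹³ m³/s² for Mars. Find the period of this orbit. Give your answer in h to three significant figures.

r_p = 3390 + 428.1 = 3818.1 km = 3.8181×10⁶ m.
r_a = 3390 + 19850 = 23240 km = 2.3240×10⁷ m.
Semi-major axis a = (r_p + r_a)/2 = (3818.1 + 23240)/2 = 13529 km = 1.353×10⁷ m.
By Kepler's third law T = 2π√(a³/μ) = 2π × 7.604×10³ = 4.778×10⁴ s.
= 13.27 h.

T ≈ 13.3 h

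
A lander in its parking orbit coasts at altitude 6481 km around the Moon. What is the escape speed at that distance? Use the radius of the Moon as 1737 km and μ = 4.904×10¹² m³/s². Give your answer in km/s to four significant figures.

r = 1737 + 6481 = 8218.0 km = 8.2180×10⁶ m.
Escape speed v_esc = √(2μ/r) = √(2 × 4.904×10¹² / 8.218×10⁶) = √(1.193×10⁶) = 1092 m/s.
= 1.092 km/s.

v_esc ≈ 1.092 km/s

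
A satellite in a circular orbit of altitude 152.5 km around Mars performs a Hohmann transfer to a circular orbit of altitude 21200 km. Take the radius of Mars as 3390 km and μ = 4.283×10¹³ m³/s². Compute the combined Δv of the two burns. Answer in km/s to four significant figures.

Δv_total ≈ 1.778 km/s

r₁ = 3390 + 152.5 = 3542.5 km = 3.5425×10⁶ m.
r₂ = 3390 + 21200 = 24590 km = 2.4590×10⁷ m.
Transfer ellipse a_t = (r₁ + r₂)/2 = 1.407×10⁷ m.
At r₁: circular v_c1 = √(μ/r₁) = 3477 m/s; transfer-periapsis v_p = √[μ(2/r₁ − 1/a_t)] = 4597 m/s.
Δv₁ = v_p − v_c1 = 1120 m/s.
At r₂: circular v_c2 = √(μ/r₂) = 1320 m/s; transfer-apoapsis v_a = √[μ(2/r₂ − 1/a_t)] = 662.3 m/s.
Δv₂ = v_c2 − v_a = 657.5 m/s.
Total Δv = Δv₁ + Δv₂ = 1778 m/s = 1.778 km/s.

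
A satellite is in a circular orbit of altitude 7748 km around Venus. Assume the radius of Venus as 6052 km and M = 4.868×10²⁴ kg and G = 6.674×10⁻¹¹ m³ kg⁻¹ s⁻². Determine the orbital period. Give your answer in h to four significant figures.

T ≈ 4.964 h

μ = GM = 6.674×10⁻¹¹ × 4.868×10²⁴ = 3.249×10¹⁴ m³/s².
r = 6052 + 7748 = 13800 km = 1.3800×10⁷ m.
Kepler's third law: T = 2π√(r³/μ) = 2π√((1.380×10⁷)³ / 3.249×10¹⁴).
r³/μ = 8.089×10⁶ s², so T = 2π × 2.844×10³ = 1.787×10⁴ s.
Converting: 1.787×10⁴ s ÷ 3600 = 4.964 h.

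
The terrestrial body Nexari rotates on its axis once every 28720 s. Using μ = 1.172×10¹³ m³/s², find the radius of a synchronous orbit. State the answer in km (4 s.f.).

r_sync ≈ 6256 km

A synchronous orbit has period T, so by Kepler's third law a = (μT²/4π²)^(1/3).
μT²/4π² = 1.172×10¹³ × (2.872×10⁴)² / 39.48 = 2.449×10²⁰ m³.
a = 6.256×10⁶ m = 6256.2 km.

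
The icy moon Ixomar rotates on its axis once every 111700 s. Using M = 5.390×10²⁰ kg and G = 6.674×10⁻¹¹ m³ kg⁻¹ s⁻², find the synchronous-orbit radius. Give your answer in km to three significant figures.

r_sync ≈ 2250 km

μ = GM = 6.674×10⁻¹¹ × 5.390×10²⁰ = 3.597×10¹⁰ m³/s².
A synchronous orbit has period T, so by Kepler's third law a = (μT²/4π²)^(1/3).
μT²/4π² = 3.597×10¹⁰ × (1.117×10⁵)² / 39.48 = 1.137×10¹⁹ m³.
a = 2.249×10⁶ m = 2248.6 km.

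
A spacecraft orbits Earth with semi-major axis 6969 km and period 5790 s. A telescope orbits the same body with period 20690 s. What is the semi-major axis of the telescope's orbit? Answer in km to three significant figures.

Kepler's third law: a³ ∝ T², so a₂ = a₁ (T₂/T₁)^(2/3).
T₂/T₁ = 3.573, (T₂/T₁)^(2/3) = 2.337.
a₂ = 6969 × 2.337 = 16290 km.

a₂ ≈ 16300 km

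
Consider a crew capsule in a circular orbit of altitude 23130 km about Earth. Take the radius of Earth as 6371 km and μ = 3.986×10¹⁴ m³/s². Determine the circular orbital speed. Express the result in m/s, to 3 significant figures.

r = 6371 + 23130 = 29501 km = 2.9501×10⁷ m.
For a circular orbit v = √(μ/r) = √(3.986×10¹⁴ / 2.950×10⁷) = √(1.351×10⁷) = 3676 m/s.

v ≈ 3680 m/s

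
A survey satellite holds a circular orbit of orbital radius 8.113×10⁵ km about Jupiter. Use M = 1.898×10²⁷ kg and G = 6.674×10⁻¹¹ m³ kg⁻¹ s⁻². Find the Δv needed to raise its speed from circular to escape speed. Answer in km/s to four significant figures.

Δv ≈ 5.176 km/s

μ = GM = 6.674×10⁻¹¹ × 1.898×10²⁷ = 1.267×10¹⁷ m³/s².
r = 8.113×10⁵ km = 8.113×10⁸ m.
Circular speed v_c = √(μ/r) = 12500 m/s.
Escape speed v_esc = √(2μ/r) = √2 × v_c = 17670 m/s.
Δv = v_esc − v_c = 5176 m/s = 5.176 km/s.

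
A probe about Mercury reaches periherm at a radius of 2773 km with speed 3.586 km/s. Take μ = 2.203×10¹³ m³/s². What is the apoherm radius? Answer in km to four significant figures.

apoherm radius ≈ 11770 km

r_p = 2.773×10⁶ m.
Specific energy ε = v²/2 − μ/r = -1.515×10⁶ J/kg, so a = −μ/(2ε) = 7.272×10⁶ m.
The apsides satisfy r_p + r_a = 2a, so the apoherm radius is 2a − r_p = 1.177×10⁷ m = 11770 km.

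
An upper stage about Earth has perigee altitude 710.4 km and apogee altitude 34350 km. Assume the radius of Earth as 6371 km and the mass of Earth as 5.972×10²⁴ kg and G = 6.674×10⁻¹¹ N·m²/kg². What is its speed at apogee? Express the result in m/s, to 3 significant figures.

μ = GM = 6.674×10⁻¹¹ × 5.972×10²⁴ = 3.986×10¹⁴ m³/s².
r_p = 6371 + 710.4 = 7081.4 km = 7.0814×10⁶ m.
r_a = 6371 + 34350 = 40721 km = 4.0721×10⁷ m.
Semi-major axis a = (r_p + r_a)/2 = 23901 km = 2.390×10⁷ m.
Vis-viva: v² = μ(2/r − 1/a) = 3.986×10¹⁴ × (4.911×10⁻⁸ − 4.184×10⁻⁸) = 2.900×10⁶ m²/s².
v = 1703 m/s.

v ≈ 1700 m/s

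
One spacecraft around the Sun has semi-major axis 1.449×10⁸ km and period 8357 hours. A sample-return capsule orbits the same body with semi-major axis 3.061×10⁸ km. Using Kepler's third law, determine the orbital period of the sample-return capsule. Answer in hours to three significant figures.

T₂ ≈ 25700 hours

Kepler's third law: T² ∝ a³, so T₂ = T₁ (a₂/a₁)^(3/2).
a₂/a₁ = 2.112, (a₂/a₁)^(3/2) = 3.070.
T₂ = 8357 × 3.070 = 25660 hours.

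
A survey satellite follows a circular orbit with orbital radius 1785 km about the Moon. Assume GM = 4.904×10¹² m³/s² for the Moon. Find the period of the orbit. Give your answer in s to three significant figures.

r = 1785 km = 1.785×10⁶ m.
Kepler's third law: T = 2π√(r³/μ) = 2π√((1.785×10⁶)³ / 4.904×10¹²).
r³/μ = 1.160×10⁶ s², so T = 2π × 1.077×10³ = 6.766×10³ s.

T ≈ 6770 s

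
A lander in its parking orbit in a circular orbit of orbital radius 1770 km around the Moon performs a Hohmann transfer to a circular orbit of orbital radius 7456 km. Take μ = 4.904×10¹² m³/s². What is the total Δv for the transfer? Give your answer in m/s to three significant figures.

Δv_total ≈ 760 m/s

r₁ = 1770 km = 1.770×10⁶ m.
r₂ = 7456 km = 7.456×10⁶ m.
Transfer ellipse a_t = (r₁ + r₂)/2 = 4.613×10⁶ m.
At r₁: circular v_c1 = √(μ/r₁) = 1665 m/s; transfer-perilune v_p = √[μ(2/r₁ − 1/a_t)] = 2116 m/s.
Δv₁ = v_p − v_c1 = 451.6 m/s.
At r₂: circular v_c2 = √(μ/r₂) = 811.0 m/s; transfer-apolune v_a = √[μ(2/r₂ − 1/a_t)] = 502.4 m/s.
Δv₂ = v_c2 − v_a = 308.6 m/s.
Total Δv = Δv₁ + Δv₂ = 760.3 m/s.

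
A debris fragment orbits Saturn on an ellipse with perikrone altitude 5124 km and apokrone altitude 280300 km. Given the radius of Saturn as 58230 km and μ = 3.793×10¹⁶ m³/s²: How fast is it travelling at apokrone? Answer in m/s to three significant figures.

v ≈ 5940 m/s

r_p = 58230 + 5124 = 63354 km = 6.3354×10⁷ m.
r_a = 58230 + 280300 = 338530 km = 3.3853×10⁸ m.
Semi-major axis a = (r_p + r_a)/2 = 2.0094×10⁵ km = 2.009×10⁸ m.
Vis-viva: v² = μ(2/r − 1/a) = 3.793×10¹⁶ × (5.908×10⁻⁹ − 4.977×10⁻⁹) = 3.533×10⁷ m²/s².
v = 5944 m/s.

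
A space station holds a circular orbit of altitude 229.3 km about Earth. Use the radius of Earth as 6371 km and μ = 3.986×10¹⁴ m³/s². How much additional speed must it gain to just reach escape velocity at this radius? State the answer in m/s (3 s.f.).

r = 6371 + 229.3 = 6600.3 km = 6.6003×10⁶ m.
Circular speed v_c = √(μ/r) = 7771 m/s.
Escape speed v_esc = √(2μ/r) = √2 × v_c = 10990 m/s.
Δv = v_esc − v_c = 3219 m/s.

Δv ≈ 3220 m/s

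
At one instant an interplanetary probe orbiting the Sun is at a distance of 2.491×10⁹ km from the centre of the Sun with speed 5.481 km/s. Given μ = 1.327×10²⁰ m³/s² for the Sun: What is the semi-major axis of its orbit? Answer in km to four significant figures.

a ≈ 1.735×10⁹ km

r = 2.491×10¹² m.
Vis-viva rearranged: 1/a = 2/r − v²/μ = 8.029×10⁻¹³ − 2.264×10⁻¹³ = 5.765×10⁻¹³ m⁻¹.
a = 1.735×10¹² m = 1.7346×10⁹ km.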